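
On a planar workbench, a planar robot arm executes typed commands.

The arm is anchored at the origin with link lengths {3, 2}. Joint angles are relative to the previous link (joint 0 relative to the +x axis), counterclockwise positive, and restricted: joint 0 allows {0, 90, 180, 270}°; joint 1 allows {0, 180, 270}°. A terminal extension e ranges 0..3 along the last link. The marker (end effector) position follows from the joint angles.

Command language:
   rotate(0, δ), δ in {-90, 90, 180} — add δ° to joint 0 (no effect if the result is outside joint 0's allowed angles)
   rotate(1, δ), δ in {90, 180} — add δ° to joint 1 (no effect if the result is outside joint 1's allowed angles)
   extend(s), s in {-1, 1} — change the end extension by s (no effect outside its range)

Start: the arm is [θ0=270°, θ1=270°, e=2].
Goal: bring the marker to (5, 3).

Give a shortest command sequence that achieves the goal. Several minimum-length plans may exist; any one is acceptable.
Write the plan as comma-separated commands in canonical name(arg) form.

start: [θ0=270°, θ1=270°, e=2]
[1] after extend(1): [θ0=270°, θ1=270°, e=3]
[2] after rotate(0, 180): [θ0=90°, θ1=270°, e=3]
nothing shorter than 2 reaches the goal.

extend(1), rotate(0, 180)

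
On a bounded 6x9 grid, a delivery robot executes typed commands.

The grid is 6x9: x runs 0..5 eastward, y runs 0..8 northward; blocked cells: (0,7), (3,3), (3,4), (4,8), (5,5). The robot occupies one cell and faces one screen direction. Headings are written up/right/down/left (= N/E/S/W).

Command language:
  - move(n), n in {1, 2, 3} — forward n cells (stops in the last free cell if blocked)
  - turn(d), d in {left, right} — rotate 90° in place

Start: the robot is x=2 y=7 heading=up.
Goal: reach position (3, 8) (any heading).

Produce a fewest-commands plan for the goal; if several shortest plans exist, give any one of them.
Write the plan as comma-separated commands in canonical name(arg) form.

initial: x=2 y=7 heading=up
t=1 move(2) ⇒ x=2 y=8 heading=up
t=2 turn(right) ⇒ x=2 y=8 heading=right
t=3 move(2) ⇒ x=3 y=8 heading=right
nothing shorter than 3 reaches the goal.

move(2), turn(right), move(2)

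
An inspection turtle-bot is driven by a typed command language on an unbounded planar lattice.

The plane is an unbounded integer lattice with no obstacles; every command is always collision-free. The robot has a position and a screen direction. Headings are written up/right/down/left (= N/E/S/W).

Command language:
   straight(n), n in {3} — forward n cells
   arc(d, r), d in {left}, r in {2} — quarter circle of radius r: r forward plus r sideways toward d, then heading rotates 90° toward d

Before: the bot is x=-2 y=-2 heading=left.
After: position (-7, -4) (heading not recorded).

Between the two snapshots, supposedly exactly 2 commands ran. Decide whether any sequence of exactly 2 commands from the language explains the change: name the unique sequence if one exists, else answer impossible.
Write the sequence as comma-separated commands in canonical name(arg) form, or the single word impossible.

key: order matters: swapping straight(3) and arc(left, 2) lands elsewhere
begin: x=-2 y=-2 heading=left
step 1 (straight(3)): x=-5 y=-2 heading=left
step 2 (arc(left, 2)): x=-7 y=-4 heading=down
no rival 2-sequence matches.

straight(3), arc(left, 2)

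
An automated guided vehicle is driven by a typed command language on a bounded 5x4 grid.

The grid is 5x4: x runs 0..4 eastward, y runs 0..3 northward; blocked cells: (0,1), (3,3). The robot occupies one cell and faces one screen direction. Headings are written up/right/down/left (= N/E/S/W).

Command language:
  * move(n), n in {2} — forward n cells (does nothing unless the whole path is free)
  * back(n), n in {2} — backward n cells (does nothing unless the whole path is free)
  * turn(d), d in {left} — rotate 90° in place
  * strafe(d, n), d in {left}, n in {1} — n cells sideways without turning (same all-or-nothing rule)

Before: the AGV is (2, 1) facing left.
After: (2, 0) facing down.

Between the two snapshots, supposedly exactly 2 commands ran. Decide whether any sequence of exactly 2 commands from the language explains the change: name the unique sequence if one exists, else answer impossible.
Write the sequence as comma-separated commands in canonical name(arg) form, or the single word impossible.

key: position moved to (2,0) AND the heading swung to S — translation plus rotation needed
start: (2, 1) facing left
1. strafe(left, 1) → (2, 0) facing left
2. turn(left) → (2, 0) facing down
no rival 2-sequence matches.

strafe(left, 1), turn(left)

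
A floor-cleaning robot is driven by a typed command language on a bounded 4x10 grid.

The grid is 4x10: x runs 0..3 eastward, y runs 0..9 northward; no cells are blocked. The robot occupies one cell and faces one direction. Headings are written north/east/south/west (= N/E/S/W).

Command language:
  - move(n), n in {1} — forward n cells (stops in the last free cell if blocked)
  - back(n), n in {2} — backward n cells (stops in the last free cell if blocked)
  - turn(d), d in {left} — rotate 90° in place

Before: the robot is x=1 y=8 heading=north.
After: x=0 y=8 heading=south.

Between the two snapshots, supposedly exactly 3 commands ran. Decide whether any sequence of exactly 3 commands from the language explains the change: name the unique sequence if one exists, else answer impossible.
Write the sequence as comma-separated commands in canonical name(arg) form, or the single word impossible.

turn(left), move(1), turn(left)

key: position moved to (0,8) AND the heading swung to S — translation plus rotation needed
t0: x=1 y=8 heading=north
t=1 turn(left) ⇒ x=1 y=8 heading=west
t=2 move(1) ⇒ x=0 y=8 heading=west
t=3 turn(left) ⇒ x=0 y=8 heading=south
no rival 3-sequence matches.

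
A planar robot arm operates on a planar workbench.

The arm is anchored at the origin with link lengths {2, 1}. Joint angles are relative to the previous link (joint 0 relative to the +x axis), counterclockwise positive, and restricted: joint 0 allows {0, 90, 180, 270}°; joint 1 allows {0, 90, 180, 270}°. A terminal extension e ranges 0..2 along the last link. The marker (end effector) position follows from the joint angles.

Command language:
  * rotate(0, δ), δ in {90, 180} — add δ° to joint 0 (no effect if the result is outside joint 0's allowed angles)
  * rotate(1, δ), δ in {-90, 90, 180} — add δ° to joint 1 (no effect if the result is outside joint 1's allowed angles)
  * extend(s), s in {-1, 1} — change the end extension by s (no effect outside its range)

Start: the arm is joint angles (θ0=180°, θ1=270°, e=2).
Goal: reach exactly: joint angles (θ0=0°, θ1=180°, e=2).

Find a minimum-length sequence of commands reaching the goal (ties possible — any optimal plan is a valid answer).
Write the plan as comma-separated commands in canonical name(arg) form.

rotate(0, 180), rotate(1, -90)

from: joint angles (θ0=180°, θ1=270°, e=2)
t=1 rotate(0, 180) ⇒ joint angles (θ0=0°, θ1=270°, e=2)
t=2 rotate(1, -90) ⇒ joint angles (θ0=0°, θ1=180°, e=2)
no 1-step plan works, so 2 is optimal.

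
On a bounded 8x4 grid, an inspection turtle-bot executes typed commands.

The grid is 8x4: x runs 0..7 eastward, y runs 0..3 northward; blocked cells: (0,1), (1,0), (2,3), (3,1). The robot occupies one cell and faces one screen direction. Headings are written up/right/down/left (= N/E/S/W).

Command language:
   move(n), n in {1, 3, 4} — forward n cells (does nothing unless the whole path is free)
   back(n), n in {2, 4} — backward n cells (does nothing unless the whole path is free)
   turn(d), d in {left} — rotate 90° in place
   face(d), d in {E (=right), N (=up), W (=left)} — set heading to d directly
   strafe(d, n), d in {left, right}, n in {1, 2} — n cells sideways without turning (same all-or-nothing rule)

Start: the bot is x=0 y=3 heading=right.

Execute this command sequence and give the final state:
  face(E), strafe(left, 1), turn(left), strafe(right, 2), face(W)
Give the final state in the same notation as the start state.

x=0 y=3 heading=left

start: x=0 y=3 heading=right
step 1 (face(E)): x=0 y=3 heading=right
step 2 (strafe(left, 1)): x=0 y=3 heading=right
step 3 (turn(left)): x=0 y=3 heading=up
step 4 (strafe(right, 2)): x=0 y=3 heading=up
step 5 (face(W)): x=0 y=3 heading=left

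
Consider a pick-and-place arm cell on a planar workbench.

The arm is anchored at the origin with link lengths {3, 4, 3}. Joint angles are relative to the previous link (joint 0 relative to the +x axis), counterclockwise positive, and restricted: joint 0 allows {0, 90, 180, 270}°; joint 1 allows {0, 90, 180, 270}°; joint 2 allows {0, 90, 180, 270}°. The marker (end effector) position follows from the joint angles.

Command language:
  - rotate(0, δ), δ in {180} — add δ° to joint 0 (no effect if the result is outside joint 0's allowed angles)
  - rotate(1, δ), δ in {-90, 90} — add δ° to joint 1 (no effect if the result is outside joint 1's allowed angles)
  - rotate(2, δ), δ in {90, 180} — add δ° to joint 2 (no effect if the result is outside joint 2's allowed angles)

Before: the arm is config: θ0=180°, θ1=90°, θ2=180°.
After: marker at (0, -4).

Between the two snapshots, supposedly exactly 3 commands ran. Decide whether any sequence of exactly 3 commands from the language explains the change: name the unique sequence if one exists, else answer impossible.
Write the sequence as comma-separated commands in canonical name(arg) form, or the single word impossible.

rotate(2, 90), rotate(2, 90), rotate(2, 90)

from: config: θ0=180°, θ1=90°, θ2=180°
1. rotate(2, 90) → config: θ0=180°, θ1=90°, θ2=270°
2. rotate(2, 90) → config: θ0=180°, θ1=90°, θ2=0°
3. rotate(2, 90) → config: θ0=180°, θ1=90°, θ2=90°
no other 3-command option fits: unique.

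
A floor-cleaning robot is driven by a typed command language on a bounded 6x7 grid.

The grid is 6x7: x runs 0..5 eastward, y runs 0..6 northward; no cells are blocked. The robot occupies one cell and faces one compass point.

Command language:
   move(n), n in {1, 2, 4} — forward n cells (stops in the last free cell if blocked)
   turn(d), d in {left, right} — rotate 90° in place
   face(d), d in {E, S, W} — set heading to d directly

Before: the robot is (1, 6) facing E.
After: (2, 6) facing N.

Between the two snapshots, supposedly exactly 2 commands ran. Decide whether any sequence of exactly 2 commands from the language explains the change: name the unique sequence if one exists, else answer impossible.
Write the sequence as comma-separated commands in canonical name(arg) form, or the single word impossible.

move(1), turn(left)

key: cell and facing (now N) both changed — the 2 commands mix motion and turning
from: (1, 6) facing E
step 1 (move(1)): (2, 6) facing E
step 2 (turn(left)): (2, 6) facing N
no rival 2-sequence matches.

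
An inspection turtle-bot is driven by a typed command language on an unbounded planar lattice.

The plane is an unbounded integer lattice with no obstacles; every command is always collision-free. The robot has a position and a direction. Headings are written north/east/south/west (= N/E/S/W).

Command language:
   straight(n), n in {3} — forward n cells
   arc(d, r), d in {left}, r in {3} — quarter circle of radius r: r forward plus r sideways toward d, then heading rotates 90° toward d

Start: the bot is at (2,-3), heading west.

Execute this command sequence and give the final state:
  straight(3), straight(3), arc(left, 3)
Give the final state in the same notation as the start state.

at (-7,-6), heading south

from: at (2,-3), heading west
1. straight(3) → at (-1,-3), heading west
2. straight(3) → at (-4,-3), heading west
3. arc(left, 3) → at (-7,-6), heading south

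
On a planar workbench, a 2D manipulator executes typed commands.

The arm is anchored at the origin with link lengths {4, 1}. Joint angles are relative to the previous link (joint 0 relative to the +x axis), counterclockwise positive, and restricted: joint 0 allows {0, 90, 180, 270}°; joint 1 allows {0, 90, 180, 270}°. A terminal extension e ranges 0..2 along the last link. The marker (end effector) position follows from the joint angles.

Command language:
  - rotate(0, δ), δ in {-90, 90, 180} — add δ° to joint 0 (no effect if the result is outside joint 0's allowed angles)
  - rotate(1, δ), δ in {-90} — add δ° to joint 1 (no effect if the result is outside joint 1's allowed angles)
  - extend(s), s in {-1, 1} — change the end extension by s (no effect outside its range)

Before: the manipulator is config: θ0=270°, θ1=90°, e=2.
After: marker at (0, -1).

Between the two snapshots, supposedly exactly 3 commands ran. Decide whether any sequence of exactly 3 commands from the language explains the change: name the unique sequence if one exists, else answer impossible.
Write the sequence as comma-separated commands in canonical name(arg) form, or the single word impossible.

t0: config: θ0=270°, θ1=90°, e=2
step 1 (rotate(1, -90)): config: θ0=270°, θ1=0°, e=2
step 2 (rotate(1, -90)): config: θ0=270°, θ1=270°, e=2
step 3 (rotate(1, -90)): config: θ0=270°, θ1=180°, e=2
all 216 alternatives checked — unique.

rotate(1, -90), rotate(1, -90), rotate(1, -90)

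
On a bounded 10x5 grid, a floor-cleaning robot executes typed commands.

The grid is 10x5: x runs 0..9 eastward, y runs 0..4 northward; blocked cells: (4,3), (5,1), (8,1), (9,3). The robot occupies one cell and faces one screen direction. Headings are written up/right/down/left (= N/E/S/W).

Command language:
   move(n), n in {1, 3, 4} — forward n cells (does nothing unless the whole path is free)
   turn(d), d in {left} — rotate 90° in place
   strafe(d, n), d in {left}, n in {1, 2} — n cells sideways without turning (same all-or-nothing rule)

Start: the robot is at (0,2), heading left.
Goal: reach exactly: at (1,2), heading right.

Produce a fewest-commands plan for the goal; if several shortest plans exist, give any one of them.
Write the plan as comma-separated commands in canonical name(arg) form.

turn(left), strafe(left, 1), turn(left)

t0: at (0,2), heading left
1. turn(left) → at (0,2), heading down
2. strafe(left, 1) → at (1,2), heading down
3. turn(left) → at (1,2), heading right
nothing shorter than 3 reaches the goal.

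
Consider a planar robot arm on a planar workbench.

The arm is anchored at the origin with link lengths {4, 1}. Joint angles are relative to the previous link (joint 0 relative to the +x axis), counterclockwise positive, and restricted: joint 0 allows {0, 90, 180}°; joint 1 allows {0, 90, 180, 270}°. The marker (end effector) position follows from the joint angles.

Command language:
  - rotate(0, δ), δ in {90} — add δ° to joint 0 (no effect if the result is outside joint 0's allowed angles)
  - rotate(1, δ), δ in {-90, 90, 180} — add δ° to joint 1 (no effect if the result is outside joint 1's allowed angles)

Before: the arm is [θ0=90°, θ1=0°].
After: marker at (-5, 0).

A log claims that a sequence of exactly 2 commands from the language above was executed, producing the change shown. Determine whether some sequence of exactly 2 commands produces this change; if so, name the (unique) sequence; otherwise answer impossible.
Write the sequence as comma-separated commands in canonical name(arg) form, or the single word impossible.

rotate(0, 90), rotate(0, 90)

begin: [θ0=90°, θ1=0°]
[1] after rotate(0, 90): [θ0=180°, θ1=0°]
[2] after rotate(0, 90): [θ0=180°, θ1=0°]
uniquely the one of 16 2-step routes that fits.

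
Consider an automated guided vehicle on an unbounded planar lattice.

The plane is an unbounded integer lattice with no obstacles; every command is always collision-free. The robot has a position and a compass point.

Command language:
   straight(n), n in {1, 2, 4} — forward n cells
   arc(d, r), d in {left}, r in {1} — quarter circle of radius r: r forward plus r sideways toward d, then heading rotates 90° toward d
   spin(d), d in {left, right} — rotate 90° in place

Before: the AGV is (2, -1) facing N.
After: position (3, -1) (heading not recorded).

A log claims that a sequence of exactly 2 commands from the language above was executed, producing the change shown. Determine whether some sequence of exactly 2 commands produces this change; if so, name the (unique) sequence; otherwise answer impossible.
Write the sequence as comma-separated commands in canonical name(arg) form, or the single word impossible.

spin(right), straight(1)

key: running straight(1) before spin(right) would end elsewhere — order is forced
begin: (2, -1) facing N
t=1 spin(right) ⇒ (2, -1) facing E
t=2 straight(1) ⇒ (3, -1) facing E
all 36 alternatives checked — unique.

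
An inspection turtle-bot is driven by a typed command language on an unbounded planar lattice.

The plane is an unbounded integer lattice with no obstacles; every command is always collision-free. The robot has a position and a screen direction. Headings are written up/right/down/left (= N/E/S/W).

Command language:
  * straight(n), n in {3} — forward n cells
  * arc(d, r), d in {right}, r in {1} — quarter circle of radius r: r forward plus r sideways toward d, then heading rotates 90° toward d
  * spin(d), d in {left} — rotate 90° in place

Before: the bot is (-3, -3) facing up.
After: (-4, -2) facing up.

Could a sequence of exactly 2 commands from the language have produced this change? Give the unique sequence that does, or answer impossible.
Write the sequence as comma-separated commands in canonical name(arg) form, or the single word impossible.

spin(left), arc(right, 1)

key: heading stays N — rotations cancel among the 2 commands
start: (-3, -3) facing up
step 1 (spin(left)): (-3, -3) facing left
step 2 (arc(right, 1)): (-4, -2) facing up
all 9 alternatives checked — unique.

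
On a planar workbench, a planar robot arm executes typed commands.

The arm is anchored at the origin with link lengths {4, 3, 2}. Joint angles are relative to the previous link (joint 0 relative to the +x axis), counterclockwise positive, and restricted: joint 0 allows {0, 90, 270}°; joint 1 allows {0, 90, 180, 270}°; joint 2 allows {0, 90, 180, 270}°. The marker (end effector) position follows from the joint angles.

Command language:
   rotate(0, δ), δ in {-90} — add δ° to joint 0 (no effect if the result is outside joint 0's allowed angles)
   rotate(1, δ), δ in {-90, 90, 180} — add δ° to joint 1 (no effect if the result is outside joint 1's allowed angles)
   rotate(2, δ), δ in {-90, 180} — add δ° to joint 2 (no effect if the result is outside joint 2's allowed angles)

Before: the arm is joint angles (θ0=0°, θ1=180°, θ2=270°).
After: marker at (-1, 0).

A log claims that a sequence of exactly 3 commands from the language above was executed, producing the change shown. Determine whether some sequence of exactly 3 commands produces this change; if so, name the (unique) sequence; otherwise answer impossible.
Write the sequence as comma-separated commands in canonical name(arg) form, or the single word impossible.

initial: joint angles (θ0=0°, θ1=180°, θ2=270°)
1. rotate(2, -90) → joint angles (θ0=0°, θ1=180°, θ2=180°)
2. rotate(2, -90) → joint angles (θ0=0°, θ1=180°, θ2=90°)
3. rotate(2, -90) → joint angles (θ0=0°, θ1=180°, θ2=0°)
no other 3-command option fits: unique.

rotate(2, -90), rotate(2, -90), rotate(2, -90)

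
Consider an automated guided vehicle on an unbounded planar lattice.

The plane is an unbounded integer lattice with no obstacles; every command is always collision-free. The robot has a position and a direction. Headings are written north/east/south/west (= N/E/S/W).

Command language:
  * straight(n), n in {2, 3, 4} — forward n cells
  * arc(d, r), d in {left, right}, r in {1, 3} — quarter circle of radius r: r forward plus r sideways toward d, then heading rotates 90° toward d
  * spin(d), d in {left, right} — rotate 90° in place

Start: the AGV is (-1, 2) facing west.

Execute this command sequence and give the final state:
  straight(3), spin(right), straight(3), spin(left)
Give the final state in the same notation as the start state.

from: (-1, 2) facing west
1. straight(3) → (-4, 2) facing west
2. spin(right) → (-4, 2) facing north
3. straight(3) → (-4, 5) facing north
4. spin(left) → (-4, 5) facing west

(-4, 5) facing west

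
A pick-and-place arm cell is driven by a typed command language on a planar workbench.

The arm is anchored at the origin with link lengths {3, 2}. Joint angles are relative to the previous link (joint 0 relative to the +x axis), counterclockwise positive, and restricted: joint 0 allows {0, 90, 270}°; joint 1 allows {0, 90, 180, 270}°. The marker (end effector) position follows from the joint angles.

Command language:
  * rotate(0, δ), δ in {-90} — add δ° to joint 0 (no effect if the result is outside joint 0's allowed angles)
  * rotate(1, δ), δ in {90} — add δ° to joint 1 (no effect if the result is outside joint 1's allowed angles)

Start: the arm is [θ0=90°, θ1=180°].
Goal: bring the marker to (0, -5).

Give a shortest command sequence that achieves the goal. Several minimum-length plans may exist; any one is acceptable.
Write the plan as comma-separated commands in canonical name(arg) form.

rotate(0, -90), rotate(0, -90), rotate(1, 90), rotate(1, 90)

t0: [θ0=90°, θ1=180°]
t=1 rotate(0, -90) ⇒ [θ0=0°, θ1=180°]
t=2 rotate(0, -90) ⇒ [θ0=270°, θ1=180°]
t=3 rotate(1, 90) ⇒ [θ0=270°, θ1=270°]
t=4 rotate(1, 90) ⇒ [θ0=270°, θ1=0°]
no 3-step plan works, so 4 is optimal.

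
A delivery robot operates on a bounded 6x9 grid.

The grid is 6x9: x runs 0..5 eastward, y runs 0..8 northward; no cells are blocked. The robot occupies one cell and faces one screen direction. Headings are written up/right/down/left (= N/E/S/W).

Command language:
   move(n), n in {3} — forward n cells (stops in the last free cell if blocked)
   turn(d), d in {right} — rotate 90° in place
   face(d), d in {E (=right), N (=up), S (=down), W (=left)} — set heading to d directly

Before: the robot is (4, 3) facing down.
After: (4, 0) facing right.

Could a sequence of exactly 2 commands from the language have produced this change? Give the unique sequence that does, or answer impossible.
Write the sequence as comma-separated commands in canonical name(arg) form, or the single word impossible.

move(3), face(E)

key: order matters: swapping move(3) and face(E) lands elsewhere
start: (4, 3) facing down
1. move(3) → (4, 0) facing down
2. face(E) → (4, 0) facing right
no other 2-command option fits: unique.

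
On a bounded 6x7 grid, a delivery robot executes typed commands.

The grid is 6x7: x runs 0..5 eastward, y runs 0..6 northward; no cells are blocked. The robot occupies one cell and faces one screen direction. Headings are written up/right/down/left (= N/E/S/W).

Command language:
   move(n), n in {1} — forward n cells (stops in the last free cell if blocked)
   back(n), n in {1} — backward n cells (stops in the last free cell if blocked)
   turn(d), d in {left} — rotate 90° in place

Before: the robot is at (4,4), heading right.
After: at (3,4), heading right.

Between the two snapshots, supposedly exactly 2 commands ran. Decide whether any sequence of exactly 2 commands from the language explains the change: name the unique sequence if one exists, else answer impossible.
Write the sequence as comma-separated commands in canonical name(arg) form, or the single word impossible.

impossible

no 2-step route produces this change.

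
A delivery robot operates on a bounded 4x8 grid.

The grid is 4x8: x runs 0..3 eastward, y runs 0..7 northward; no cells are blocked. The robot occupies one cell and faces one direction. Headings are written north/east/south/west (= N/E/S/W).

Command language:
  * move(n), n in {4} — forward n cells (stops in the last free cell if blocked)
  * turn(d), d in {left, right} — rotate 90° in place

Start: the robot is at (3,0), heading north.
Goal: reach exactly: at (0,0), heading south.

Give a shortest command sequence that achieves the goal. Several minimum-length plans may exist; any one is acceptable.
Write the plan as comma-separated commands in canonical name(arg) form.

turn(left), move(4), turn(left)

start: at (3,0), heading north
step 1 (turn(left)): at (3,0), heading west
step 2 (move(4)): at (0,0), heading west
step 3 (turn(left)): at (0,0), heading south
no 2-step plan works, so 3 is optimal.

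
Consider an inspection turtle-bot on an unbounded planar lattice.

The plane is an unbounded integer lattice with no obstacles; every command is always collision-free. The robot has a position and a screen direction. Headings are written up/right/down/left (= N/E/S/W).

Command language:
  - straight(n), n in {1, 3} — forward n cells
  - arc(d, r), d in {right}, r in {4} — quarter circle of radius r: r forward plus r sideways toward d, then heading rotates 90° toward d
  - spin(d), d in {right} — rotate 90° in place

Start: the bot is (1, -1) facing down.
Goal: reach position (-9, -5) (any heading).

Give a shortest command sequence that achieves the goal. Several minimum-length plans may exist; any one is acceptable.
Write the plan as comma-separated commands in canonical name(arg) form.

arc(right, 4), straight(3), straight(3)

begin: (1, -1) facing down
t=1 arc(right, 4) ⇒ (-3, -5) facing left
t=2 straight(3) ⇒ (-6, -5) facing left
t=3 straight(3) ⇒ (-9, -5) facing left
no 2-step plan works, so 3 is optimal.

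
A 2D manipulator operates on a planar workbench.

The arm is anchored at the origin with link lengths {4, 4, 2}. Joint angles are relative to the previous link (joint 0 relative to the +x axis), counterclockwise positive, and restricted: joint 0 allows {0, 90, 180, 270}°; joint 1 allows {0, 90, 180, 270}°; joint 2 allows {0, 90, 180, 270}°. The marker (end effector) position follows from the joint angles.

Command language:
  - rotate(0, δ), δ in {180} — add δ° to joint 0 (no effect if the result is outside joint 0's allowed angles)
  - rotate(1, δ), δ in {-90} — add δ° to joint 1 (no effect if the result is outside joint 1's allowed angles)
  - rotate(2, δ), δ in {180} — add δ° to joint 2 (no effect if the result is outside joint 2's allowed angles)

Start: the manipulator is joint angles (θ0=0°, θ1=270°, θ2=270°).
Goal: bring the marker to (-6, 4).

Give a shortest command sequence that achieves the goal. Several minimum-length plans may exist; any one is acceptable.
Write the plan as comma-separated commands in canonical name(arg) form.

rotate(2, 180), rotate(0, 180)

initial: joint angles (θ0=0°, θ1=270°, θ2=270°)
[1] after rotate(2, 180): joint angles (θ0=0°, θ1=270°, θ2=90°)
[2] after rotate(0, 180): joint angles (θ0=180°, θ1=270°, θ2=90°)
minimal: 2 command(s), checked below 2.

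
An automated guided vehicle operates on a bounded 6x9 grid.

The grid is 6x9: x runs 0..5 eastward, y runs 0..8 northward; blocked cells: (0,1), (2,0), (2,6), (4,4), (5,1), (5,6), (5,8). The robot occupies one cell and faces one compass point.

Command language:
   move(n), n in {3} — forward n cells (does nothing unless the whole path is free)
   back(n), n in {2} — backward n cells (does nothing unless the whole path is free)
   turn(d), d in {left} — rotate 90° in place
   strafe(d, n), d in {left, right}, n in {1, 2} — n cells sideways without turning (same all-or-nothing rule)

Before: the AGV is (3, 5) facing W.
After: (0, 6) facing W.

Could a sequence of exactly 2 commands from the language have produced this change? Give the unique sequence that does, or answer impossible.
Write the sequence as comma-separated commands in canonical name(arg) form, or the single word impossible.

move(3), strafe(right, 1)

key: running strafe(right, 1) before move(3) would end elsewhere — order is forced
start: (3, 5) facing W
step 1 (move(3)): (0, 5) facing W
step 2 (strafe(right, 1)): (0, 6) facing W
no other 2-command option fits: unique.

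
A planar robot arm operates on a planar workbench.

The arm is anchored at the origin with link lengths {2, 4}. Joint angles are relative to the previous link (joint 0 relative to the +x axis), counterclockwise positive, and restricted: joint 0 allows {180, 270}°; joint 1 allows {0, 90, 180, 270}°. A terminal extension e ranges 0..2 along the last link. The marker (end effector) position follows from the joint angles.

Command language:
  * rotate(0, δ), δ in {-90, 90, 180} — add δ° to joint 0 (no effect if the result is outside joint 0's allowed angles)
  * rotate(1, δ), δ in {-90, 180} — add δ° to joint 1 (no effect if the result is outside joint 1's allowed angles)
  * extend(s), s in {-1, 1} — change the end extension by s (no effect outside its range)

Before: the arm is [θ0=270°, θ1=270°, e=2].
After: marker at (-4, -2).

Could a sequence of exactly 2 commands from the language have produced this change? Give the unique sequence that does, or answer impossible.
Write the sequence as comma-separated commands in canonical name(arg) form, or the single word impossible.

initial: [θ0=270°, θ1=270°, e=2]
t=1 extend(-1) ⇒ [θ0=270°, θ1=270°, e=1]
t=2 extend(-1) ⇒ [θ0=270°, θ1=270°, e=0]
uniquely the one of 49 2-step routes that fits.

extend(-1), extend(-1)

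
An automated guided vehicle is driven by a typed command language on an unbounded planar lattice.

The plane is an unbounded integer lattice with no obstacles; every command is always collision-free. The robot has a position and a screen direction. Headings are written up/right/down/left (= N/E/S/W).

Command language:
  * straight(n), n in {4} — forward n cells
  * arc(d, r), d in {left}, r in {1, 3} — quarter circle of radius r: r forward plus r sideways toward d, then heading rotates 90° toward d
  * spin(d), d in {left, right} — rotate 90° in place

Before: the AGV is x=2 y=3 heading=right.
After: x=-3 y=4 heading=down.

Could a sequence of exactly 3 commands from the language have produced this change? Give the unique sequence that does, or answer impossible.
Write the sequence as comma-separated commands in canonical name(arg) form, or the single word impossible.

key: cell and facing (now S) both changed — the 3 commands mix motion and turning
t0: x=2 y=3 heading=right
t=1 arc(left, 1) ⇒ x=3 y=4 heading=up
t=2 arc(left, 3) ⇒ x=0 y=7 heading=left
t=3 arc(left, 3) ⇒ x=-3 y=4 heading=down
all 125 alternatives checked — unique.

arc(left, 1), arc(left, 3), arc(left, 3)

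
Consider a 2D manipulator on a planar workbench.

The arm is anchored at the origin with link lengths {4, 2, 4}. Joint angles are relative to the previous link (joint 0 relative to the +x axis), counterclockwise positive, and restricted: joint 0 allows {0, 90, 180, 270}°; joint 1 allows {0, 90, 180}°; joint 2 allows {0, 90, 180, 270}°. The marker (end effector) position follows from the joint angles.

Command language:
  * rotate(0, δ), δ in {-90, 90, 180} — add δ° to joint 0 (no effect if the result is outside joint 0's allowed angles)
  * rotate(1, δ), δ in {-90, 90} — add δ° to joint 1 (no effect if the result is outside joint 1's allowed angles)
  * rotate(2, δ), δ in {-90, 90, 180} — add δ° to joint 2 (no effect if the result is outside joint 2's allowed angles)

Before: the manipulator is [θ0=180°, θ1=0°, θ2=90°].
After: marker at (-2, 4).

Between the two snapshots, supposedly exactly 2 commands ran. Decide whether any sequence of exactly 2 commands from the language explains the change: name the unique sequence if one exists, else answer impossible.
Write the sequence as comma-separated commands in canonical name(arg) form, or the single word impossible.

begin: [θ0=180°, θ1=0°, θ2=90°]
[1] after rotate(1, 90): [θ0=180°, θ1=90°, θ2=90°]
[2] after rotate(1, 90): [θ0=180°, θ1=180°, θ2=90°]
no rival 2-sequence matches.

rotate(1, 90), rotate(1, 90)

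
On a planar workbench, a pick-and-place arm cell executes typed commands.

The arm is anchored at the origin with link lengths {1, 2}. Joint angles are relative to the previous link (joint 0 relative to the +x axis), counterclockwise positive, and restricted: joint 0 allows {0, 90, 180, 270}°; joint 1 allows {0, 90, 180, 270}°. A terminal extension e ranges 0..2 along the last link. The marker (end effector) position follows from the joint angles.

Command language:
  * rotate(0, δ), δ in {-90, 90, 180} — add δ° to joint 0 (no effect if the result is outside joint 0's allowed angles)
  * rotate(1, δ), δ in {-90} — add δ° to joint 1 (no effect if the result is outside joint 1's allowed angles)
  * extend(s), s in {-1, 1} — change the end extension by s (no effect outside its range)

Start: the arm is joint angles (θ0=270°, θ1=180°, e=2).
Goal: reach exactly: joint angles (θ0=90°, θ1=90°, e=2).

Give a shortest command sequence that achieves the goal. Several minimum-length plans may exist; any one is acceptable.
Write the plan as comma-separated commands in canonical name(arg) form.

begin: joint angles (θ0=270°, θ1=180°, e=2)
1. rotate(1, -90) → joint angles (θ0=270°, θ1=90°, e=2)
2. rotate(0, 180) → joint angles (θ0=90°, θ1=90°, e=2)
shorter routes all fall short; 2 is best.

rotate(1, -90), rotate(0, 180)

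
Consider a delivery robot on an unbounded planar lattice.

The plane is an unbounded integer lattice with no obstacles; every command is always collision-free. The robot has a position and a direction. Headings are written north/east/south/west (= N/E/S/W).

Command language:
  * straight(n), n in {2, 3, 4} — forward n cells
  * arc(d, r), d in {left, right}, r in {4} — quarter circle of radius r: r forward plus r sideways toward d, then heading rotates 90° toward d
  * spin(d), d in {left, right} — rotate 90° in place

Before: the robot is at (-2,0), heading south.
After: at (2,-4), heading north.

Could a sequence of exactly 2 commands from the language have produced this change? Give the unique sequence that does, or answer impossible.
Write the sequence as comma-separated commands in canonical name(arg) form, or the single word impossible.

arc(left, 4), spin(left)

key: running spin(left) before arc(left, 4) would end elsewhere — order is forced
begin: at (-2,0), heading south
step 1 (arc(left, 4)): at (2,-4), heading east
step 2 (spin(left)): at (2,-4), heading north
no other 2-command option fits: unique.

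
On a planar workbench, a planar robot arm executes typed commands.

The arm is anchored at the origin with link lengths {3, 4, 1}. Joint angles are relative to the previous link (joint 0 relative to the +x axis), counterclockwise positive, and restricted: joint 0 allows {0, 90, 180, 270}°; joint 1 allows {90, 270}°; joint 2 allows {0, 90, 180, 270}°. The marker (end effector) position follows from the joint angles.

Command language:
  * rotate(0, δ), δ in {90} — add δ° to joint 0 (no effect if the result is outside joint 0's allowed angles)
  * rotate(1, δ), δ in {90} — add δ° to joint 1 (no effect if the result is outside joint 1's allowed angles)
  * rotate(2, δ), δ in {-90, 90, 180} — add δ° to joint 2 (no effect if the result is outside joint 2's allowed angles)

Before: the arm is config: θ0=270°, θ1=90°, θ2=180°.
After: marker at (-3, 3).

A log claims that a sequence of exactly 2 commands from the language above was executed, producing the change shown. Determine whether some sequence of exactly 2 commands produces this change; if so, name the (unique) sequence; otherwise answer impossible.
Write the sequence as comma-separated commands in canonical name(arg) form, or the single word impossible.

begin: config: θ0=270°, θ1=90°, θ2=180°
t=1 rotate(0, 90) ⇒ config: θ0=0°, θ1=90°, θ2=180°
t=2 rotate(0, 90) ⇒ config: θ0=90°, θ1=90°, θ2=180°
all 25 alternatives checked — unique.

rotate(0, 90), rotate(0, 90)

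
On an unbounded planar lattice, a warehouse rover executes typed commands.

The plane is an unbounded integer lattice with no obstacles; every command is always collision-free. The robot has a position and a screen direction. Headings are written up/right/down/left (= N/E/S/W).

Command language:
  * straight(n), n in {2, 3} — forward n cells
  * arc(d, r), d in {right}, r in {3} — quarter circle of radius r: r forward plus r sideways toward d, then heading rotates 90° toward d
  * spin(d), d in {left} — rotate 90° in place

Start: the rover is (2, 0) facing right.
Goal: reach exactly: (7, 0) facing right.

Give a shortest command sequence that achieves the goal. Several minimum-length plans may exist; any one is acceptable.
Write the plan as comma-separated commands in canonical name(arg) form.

straight(2), straight(3)

t0: (2, 0) facing right
1. straight(2) → (4, 0) facing right
2. straight(3) → (7, 0) facing right
nothing shorter than 2 reaches the goal.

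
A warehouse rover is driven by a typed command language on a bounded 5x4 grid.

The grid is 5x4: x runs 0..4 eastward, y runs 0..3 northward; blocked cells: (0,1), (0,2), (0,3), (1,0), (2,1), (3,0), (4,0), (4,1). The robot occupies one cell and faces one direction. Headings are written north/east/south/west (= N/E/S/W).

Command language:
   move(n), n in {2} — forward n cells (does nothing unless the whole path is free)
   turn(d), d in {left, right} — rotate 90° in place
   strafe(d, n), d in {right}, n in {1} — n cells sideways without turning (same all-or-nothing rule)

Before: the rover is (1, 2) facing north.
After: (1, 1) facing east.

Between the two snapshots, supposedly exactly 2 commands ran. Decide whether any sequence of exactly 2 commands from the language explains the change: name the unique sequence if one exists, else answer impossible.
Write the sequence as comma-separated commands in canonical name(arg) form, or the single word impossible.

turn(right), strafe(right, 1)

key: cell and facing (now E) both changed — the 2 commands mix motion and turning
begin: (1, 2) facing north
step 1 (turn(right)): (1, 2) facing east
step 2 (strafe(right, 1)): (1, 1) facing east
no rival 2-sequence matches.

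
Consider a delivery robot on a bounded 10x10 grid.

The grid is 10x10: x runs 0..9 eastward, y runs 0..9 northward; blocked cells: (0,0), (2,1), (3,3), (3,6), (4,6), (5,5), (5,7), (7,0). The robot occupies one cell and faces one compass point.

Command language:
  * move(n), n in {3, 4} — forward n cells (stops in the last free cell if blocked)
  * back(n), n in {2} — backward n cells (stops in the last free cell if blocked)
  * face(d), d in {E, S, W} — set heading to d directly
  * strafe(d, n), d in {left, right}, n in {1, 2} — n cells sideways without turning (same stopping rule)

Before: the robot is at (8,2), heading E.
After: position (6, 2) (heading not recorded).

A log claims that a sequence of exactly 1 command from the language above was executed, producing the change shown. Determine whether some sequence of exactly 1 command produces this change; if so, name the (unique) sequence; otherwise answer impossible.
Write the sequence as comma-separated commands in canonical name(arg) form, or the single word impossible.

back(2)

from: at (8,2), heading E
1. back(2) → at (6,2), heading E
uniquely the one of 10 1-step routes that fits.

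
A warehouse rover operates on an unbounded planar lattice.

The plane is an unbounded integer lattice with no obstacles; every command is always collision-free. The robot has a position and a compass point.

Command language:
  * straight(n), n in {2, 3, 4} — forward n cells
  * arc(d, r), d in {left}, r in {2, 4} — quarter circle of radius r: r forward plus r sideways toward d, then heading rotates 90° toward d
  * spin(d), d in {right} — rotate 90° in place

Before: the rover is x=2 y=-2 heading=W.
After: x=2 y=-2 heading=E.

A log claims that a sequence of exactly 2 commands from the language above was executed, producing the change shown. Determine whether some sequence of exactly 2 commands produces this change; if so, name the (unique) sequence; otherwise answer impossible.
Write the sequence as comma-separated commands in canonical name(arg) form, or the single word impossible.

key: parked at (2,-2) the whole time — nothing moves the robot
initial: x=2 y=-2 heading=W
1. spin(right) → x=2 y=-2 heading=N
2. spin(right) → x=2 y=-2 heading=E
no rival 2-sequence matches.

spin(right), spin(right)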